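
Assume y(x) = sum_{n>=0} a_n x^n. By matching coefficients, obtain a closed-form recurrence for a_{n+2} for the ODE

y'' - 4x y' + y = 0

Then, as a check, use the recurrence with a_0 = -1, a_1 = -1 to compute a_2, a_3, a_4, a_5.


Substitute y = sum_n a_n x^n.
y''(x) has coefficient (n+2)(n+1) a_{n+2} at x^n;
-4 x y'(x) has coefficient -4 n a_n at x^n (shift);
y(x) has coefficient 1 a_n at x^n.
Matching x^n: (n+2)(n+1) a_{n+2} + (-4n + 1) a_n = 0.
Thus a_{n+2} = (4n - 1) / ((n+1)(n+2)) * a_n.

Check with a_0 = -1, a_1 = -1 (apply the recurrence for n = 0, 1, 2, 3): a_0 = -1, a_1 = -1, a_2 = 1/2, a_3 = -1/2, a_4 = 7/24, a_5 = -11/40.

a_(n+2) = (4n - 1) / ((n+1)(n+2)) * a_n; check: a_0 = -1, a_1 = -1, a_2 = 1/2, a_3 = -1/2, a_4 = 7/24, a_5 = -11/40


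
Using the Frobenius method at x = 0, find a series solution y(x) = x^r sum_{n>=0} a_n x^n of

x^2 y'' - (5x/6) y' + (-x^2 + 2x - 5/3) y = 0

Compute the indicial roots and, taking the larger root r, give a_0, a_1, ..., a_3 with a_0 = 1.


Write in Frobenius form y'' + (p(x)/x) y' + (q(x)/x^2) y = 0:
  p(x) = -5/6,  q(x) = -x^2 + 2x - 5/3.
Indicial equation: r(r-1) + (-5/6) r + (-5/3) = 0 -> roots r_1 = 5/2, r_2 = -2/3.
Take r = r_1 = 5/2. Let y(x) = x^r sum_{n>=0} a_n x^n with a_0 = 1.
Substitute y = x^r sum a_n x^n and match x^{r+n}. The recurrence is
  D(n) a_n + 2 a_{n-1} - 1 a_{n-2} = 0,  where D(n) = (r+n)(r+n-1) + (-5/6)(r+n) + (-5/3).
  a_n = [-2 a_{n-1} + 1 a_{n-2}] / D(n).
Since the indicial polynomial factors as (r - r_1)(r - r_2), D(n) = (r_1 + n - r_1)(r_1 + n - r_2) = n(n + 19/6).
Evaluating step by step (a_0 = 1):
  n = 1: D(1) = 1(1 + 19/6) = 25/6; numerator = -2(1) = -2; a_1 = (-2)/(25/6) = -12/25
  n = 2: D(2) = 2(2 + 19/6) = 31/3; numerator = -2(-12/25) + 1(1) = 49/25; a_2 = (49/25)/(31/3) = 147/775
  n = 3: D(3) = 3(3 + 19/6) = 37/2; numerator = -2(147/775) + 1(-12/25) = -666/775; a_3 = (-666/775)/(37/2) = -36/775

r = 5/2; a_0 = 1; a_1 = -12/25; a_2 = 147/775; a_3 = -36/775


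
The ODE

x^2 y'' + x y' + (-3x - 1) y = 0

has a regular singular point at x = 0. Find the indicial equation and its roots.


Divide by x^2 to reach normal form y'' + P_1(x) y' + P_2(x) y = 0 with P_1(x) = 1/x and P_2(x) = -3/x - 1/x^2.
x = 0 is a singular point because the y'-coefficient 1/x has a pole at x = 0 and the y-coefficient -3/x - 1/x^2 has a pole at x = 0.
It is a regular singular point because x P_1(x) = p(x) = 1 and x^2 P_2(x) = q(x) = -3x - 1 are polynomials, hence analytic at x = 0.
p(0) = 1,  q(0) = -1.
Indicial equation: r(r-1) + p(0) r + q(0) = 0, i.e. r^2 + (p(0) - 1) r + q(0) = 0, i.e. r^2 - 1 = 0.
Discriminant: (0)^2 - 4(-1) = 4, so r = (0 ± 2)/2.
Solving: r_1 = 1, r_2 = -1.

indicial: r^2 - 1 = 0; roots r_1 = 1, r_2 = -1


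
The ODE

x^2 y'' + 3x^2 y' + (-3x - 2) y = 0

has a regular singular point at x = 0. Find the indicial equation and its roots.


Divide by x^2 to reach normal form y'' + P_1(x) y' + P_2(x) y = 0 with P_1(x) = 3 and P_2(x) = -3/x - 2/x^2.
x = 0 is a singular point because the y-coefficient -3/x - 2/x^2 has a pole at x = 0.
It is a regular singular point because x P_1(x) = p(x) = 3x and x^2 P_2(x) = q(x) = -3x - 2 are polynomials, hence analytic at x = 0.
p(0) = 0,  q(0) = -2.
Indicial equation: r(r-1) + p(0) r + q(0) = 0, i.e. r^2 + (p(0) - 1) r + q(0) = 0, i.e. r^2 - 1 r - 2 = 0.
Discriminant: (-1)^2 - 4(-2) = 9, so r = (1 ± 3)/2.
Solving: r_1 = 2, r_2 = -1.

indicial: r^2 - 1 r - 2 = 0; roots r_1 = 2, r_2 = -1


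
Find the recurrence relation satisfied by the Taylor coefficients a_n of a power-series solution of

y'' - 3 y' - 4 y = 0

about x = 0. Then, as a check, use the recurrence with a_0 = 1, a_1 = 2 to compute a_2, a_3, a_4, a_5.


Substitute y = sum_n a_n x^n.
y''(x) has coefficient (n+2)(n+1) a_{n+2} at x^n;
-3 y'(x) has coefficient -3 (n+1) a_{n+1} at x^n;
-4 y(x) has coefficient -4 a_n at x^n.
Matching x^n: (n+2)(n+1) a_{n+2} - 3 (n+1) a_{n+1} - 4 a_n = 0.
Thus a_{n+2} = [3 (n+1) a_{n+1} + 4 a_n] / ((n+1)(n+2)).

Check with a_0 = 1, a_1 = 2 (apply the recurrence for n = 0, 1, 2, 3): a_0 = 1, a_1 = 2, a_2 = 5, a_3 = 19/3, a_4 = 77/12, a_5 = 307/60.

a_(n+2) = [3 (n+1) a_(n+1) + 4 a_n] / ((n+1)(n+2)); check: a_0 = 1, a_1 = 2, a_2 = 5, a_3 = 19/3, a_4 = 77/12, a_5 = 307/60


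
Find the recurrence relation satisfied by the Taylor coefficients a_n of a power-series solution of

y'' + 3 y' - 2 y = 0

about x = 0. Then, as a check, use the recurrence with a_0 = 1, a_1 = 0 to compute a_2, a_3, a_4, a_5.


Substitute y = sum_n a_n x^n.
y''(x) has coefficient (n+2)(n+1) a_{n+2} at x^n;
3 y'(x) has coefficient 3 (n+1) a_{n+1} at x^n;
-2 y(x) has coefficient -2 a_n at x^n.
Matching x^n: (n+2)(n+1) a_{n+2} + 3 (n+1) a_{n+1} - 2 a_n = 0.
Thus a_{n+2} = [-3 (n+1) a_{n+1} + 2 a_n] / ((n+1)(n+2)).

Check with a_0 = 1, a_1 = 0 (apply the recurrence for n = 0, 1, 2, 3): a_0 = 1, a_1 = 0, a_2 = 1, a_3 = -1, a_4 = 11/12, a_5 = -13/20.

a_(n+2) = [-3 (n+1) a_(n+1) + 2 a_n] / ((n+1)(n+2)); check: a_0 = 1, a_1 = 0, a_2 = 1, a_3 = -1, a_4 = 11/12, a_5 = -13/20


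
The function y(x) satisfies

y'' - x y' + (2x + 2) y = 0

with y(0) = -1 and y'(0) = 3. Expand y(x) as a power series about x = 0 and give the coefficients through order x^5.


Ansatz: y(x) = sum_{n>=0} a_n x^n, so y'(x) = sum_{n>=1} n a_n x^(n-1) and y''(x) = sum_{n>=2} n(n-1) a_n x^(n-2).
Substitute into P(x) y'' + Q(x) y' + R(x) y = 0 with P(x) = 1, Q(x) = -x, R(x) = 2x + 2, and match powers of x.
Initial conditions: a_0 = -1, a_1 = 3.
Setting the coefficient of each power of x to zero and solving order by order (substituting the coefficients already found):
  x^0: 2 a_2 + 2 a_0 = 0  ->  2 a_2 = -2 a_0 = 2  ->  a_2 = 1
  x^1: 6 a_3 + a_1 + 2 a_0 = 0  ->  6 a_3 = -a_1 - 2 a_0 = -1  ->  a_3 = -1/6
  x^2: 12 a_4 + 2 a_1 = 0  ->  12 a_4 = -2 a_1 = -6  ->  a_4 = -1/2
  x^3: 20 a_5 - a_3 + 2 a_2 = 0  ->  20 a_5 = a_3 - 2 a_2 = -13/6  ->  a_5 = -13/120
Truncated series: y(x) = -1 + 3 x + x^2 - (1/6) x^3 - (1/2) x^4 - (13/120) x^5 + O(x^6).

a_0 = -1; a_1 = 3; a_2 = 1; a_3 = -1/6; a_4 = -1/2; a_5 = -13/120


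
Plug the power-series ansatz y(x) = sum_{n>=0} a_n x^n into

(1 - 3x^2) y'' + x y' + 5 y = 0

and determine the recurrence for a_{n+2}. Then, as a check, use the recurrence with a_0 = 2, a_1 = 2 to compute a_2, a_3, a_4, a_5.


Substitute y = sum_n a_n x^n.
(1 - 3 x^2) y'' contributes (n+2)(n+1) a_{n+2} - 3 n(n-1) a_n at x^n.
x y'(x) contributes n a_n at x^n.
5 y(x) contributes 5 a_n at x^n.
Matching x^n: (n+2)(n+1) a_{n+2} + (-3 n(n-1) + n + 5) a_n = 0.
Thus a_{n+2} = (3 n(n-1) - n - 5) / ((n+1)(n+2)) * a_n.

Check with a_0 = 2, a_1 = 2 (apply the recurrence for n = 0, 1, 2, 3): a_0 = 2, a_1 = 2, a_2 = -5, a_3 = -2, a_4 = 5/12, a_5 = -1.

a_(n+2) = (3 n(n-1) - n - 5) / ((n+1)(n+2)) * a_n; check: a_0 = 2, a_1 = 2, a_2 = -5, a_3 = -2, a_4 = 5/12, a_5 = -1


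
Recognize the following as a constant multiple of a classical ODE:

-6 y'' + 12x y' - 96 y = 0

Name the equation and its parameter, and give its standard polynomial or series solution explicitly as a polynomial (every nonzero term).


All three coefficients share the factor -6; dividing through by -6 gives  y'' - 2x y' + 16 y = 0.
This matches the Hermite equation y'' - 2x y' + 2n y = 0 with 2n = 16, so n = 8; the polynomial solution is H_8(x).
With y = sum_k a_k x^k, matching x^k gives (k+2)(k+1) a_{k+2} = 2(k - n) a_k = 2(k - 8) a_k. The right side vanishes at k = 8, so the series with the parity of 8 terminates at degree 8.
Standard normalization: leading coefficient of H_n is 2^n, so a_8 = 2^8 = 256. Work downward with a_k = (k+1)(k+2) a_{k+2} / (2(k - n)):
  a_6 = (7)(8)(256) / (2(6 - 8)) = 14336/(-4) = -3584
  a_4 = (5)(6)(-3584) / (2(4 - 8)) = -107520/(-8) = 13440
  a_2 = (3)(4)(13440) / (2(2 - 8)) = 161280/(-12) = -13440
  a_0 = (1)(2)(-13440) / (2(0 - 8)) = -26880/(-16) = 1680
Hence H_8(x) = 256 x^8 - 3584 x^6 + 13440 x^4 - 13440 x^2 + 1680.

H_8(x); series = 256 x^8 - 3584 x^6 + 13440 x^4 - 13440 x^2 + 1680


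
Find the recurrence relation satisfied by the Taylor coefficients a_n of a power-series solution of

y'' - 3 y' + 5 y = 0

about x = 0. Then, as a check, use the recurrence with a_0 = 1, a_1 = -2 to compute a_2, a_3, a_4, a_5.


Substitute y = sum_n a_n x^n.
y''(x) has coefficient (n+2)(n+1) a_{n+2} at x^n;
-3 y'(x) has coefficient -3 (n+1) a_{n+1} at x^n;
5 y(x) has coefficient 5 a_n at x^n.
Matching x^n: (n+2)(n+1) a_{n+2} - 3 (n+1) a_{n+1} + 5 a_n = 0.
Thus a_{n+2} = [3 (n+1) a_{n+1} - 5 a_n] / ((n+1)(n+2)).

Check with a_0 = 1, a_1 = -2 (apply the recurrence for n = 0, 1, 2, 3): a_0 = 1, a_1 = -2, a_2 = -11/2, a_3 = -23/6, a_4 = -7/12, a_5 = 73/120.

a_(n+2) = [3 (n+1) a_(n+1) - 5 a_n] / ((n+1)(n+2)); check: a_0 = 1, a_1 = -2, a_2 = -11/2, a_3 = -23/6, a_4 = -7/12, a_5 = 73/120


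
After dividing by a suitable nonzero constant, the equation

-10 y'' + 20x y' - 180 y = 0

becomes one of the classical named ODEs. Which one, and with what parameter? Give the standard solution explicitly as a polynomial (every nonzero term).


All three coefficients share the factor -10; dividing through by -10 gives  y'' - 2x y' + 18 y = 0.
This matches the Hermite equation y'' - 2x y' + 2n y = 0 with 2n = 18, so n = 9; the polynomial solution is H_9(x).
With y = sum_k a_k x^k, matching x^k gives (k+2)(k+1) a_{k+2} = 2(k - n) a_k = 2(k - 9) a_k. The right side vanishes at k = 9, so the series with the parity of 9 terminates at degree 9.
Standard normalization: leading coefficient of H_n is 2^n, so a_9 = 2^9 = 512. Work downward with a_k = (k+1)(k+2) a_{k+2} / (2(k - n)):
  a_7 = (8)(9)(512) / (2(7 - 9)) = 36864/(-4) = -9216
  a_5 = (6)(7)(-9216) / (2(5 - 9)) = -387072/(-8) = 48384
  a_3 = (4)(5)(48384) / (2(3 - 9)) = 967680/(-12) = -80640
  a_1 = (2)(3)(-80640) / (2(1 - 9)) = -483840/(-16) = 30240
Hence H_9(x) = 512 x^9 - 9216 x^7 + 48384 x^5 - 80640 x^3 + 30240 x.

H_9(x); series = 512 x^9 - 9216 x^7 + 48384 x^5 - 80640 x^3 + 30240 x


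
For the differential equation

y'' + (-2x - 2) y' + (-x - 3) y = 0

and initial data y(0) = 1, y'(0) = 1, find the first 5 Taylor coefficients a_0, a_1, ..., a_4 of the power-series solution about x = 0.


Ansatz: y(x) = sum_{n>=0} a_n x^n, so y'(x) = sum_{n>=1} n a_n x^(n-1) and y''(x) = sum_{n>=2} n(n-1) a_n x^(n-2).
Substitute into P(x) y'' + Q(x) y' + R(x) y = 0 with P(x) = 1, Q(x) = -2x - 2, R(x) = -x - 3, and match powers of x.
Initial conditions: a_0 = 1, a_1 = 1.
Setting the coefficient of each power of x to zero and solving order by order (substituting the coefficients already found):
  x^0: 2 a_2 - 2 a_1 - 3 a_0 = 0  ->  2 a_2 = 2 a_1 + 3 a_0 = 5  ->  a_2 = 5/2
  x^1: 6 a_3 - 4 a_2 - 5 a_1 - a_0 = 0  ->  6 a_3 = 4 a_2 + 5 a_1 + a_0 = 16  ->  a_3 = 8/3
  x^2: 12 a_4 - 6 a_3 - 7 a_2 - a_1 = 0  ->  12 a_4 = 6 a_3 + 7 a_2 + a_1 = 69/2  ->  a_4 = 23/8
Truncated series: y(x) = 1 + x + (5/2) x^2 + (8/3) x^3 + (23/8) x^4 + O(x^5).

a_0 = 1; a_1 = 1; a_2 = 5/2; a_3 = 8/3; a_4 = 23/8


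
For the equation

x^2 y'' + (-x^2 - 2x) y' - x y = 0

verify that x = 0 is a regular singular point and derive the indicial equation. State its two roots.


Divide by x^2 to reach normal form y'' + P_1(x) y' + P_2(x) y = 0 with P_1(x) = -1 - 2/x and P_2(x) = -1/x.
x = 0 is a singular point because the y'-coefficient -1 - 2/x has a pole at x = 0 and the y-coefficient -1/x has a pole at x = 0.
It is a regular singular point because x P_1(x) = p(x) = -x - 2 and x^2 P_2(x) = q(x) = -x are polynomials, hence analytic at x = 0.
p(0) = -2,  q(0) = 0.
Indicial equation: r(r-1) + p(0) r + q(0) = 0, i.e. r^2 + (p(0) - 1) r + q(0) = 0, i.e. r^2 - 3 r = 0.
Discriminant: (-3)^2 - 4(0) = 9, so r = (3 ± 3)/2.
Solving: r_1 = 3, r_2 = 0.

indicial: r^2 - 3 r = 0; roots r_1 = 3, r_2 = 0


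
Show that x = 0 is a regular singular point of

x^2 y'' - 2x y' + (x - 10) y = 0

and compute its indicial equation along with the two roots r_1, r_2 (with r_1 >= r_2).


Divide by x^2 to reach normal form y'' + P_1(x) y' + P_2(x) y = 0 with P_1(x) = -2/x and P_2(x) = 1/x - 10/x^2.
x = 0 is a singular point because the y'-coefficient -2/x has a pole at x = 0 and the y-coefficient 1/x - 10/x^2 has a pole at x = 0.
It is a regular singular point because x P_1(x) = p(x) = -2 and x^2 P_2(x) = q(x) = x - 10 are polynomials, hence analytic at x = 0.
p(0) = -2,  q(0) = -10.
Indicial equation: r(r-1) + p(0) r + q(0) = 0, i.e. r^2 + (p(0) - 1) r + q(0) = 0, i.e. r^2 - 3 r - 10 = 0.
Discriminant: (-3)^2 - 4(-10) = 49, so r = (3 ± 7)/2.
Solving: r_1 = 5, r_2 = -2.

indicial: r^2 - 3 r - 10 = 0; roots r_1 = 5, r_2 = -2


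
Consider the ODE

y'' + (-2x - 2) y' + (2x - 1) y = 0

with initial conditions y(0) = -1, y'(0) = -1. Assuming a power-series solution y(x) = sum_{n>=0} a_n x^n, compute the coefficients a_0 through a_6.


Ansatz: y(x) = sum_{n>=0} a_n x^n, so y'(x) = sum_{n>=1} n a_n x^(n-1) and y''(x) = sum_{n>=2} n(n-1) a_n x^(n-2).
Substitute into P(x) y'' + Q(x) y' + R(x) y = 0 with P(x) = 1, Q(x) = -2x - 2, R(x) = 2x - 1, and match powers of x.
Initial conditions: a_0 = -1, a_1 = -1.
Setting the coefficient of each power of x to zero and solving order by order (substituting the coefficients already found):
  x^0: 2 a_2 - 2 a_1 - a_0 = 0  ->  2 a_2 = 2 a_1 + a_0 = -3  ->  a_2 = -3/2
  x^1: 6 a_3 - 4 a_2 - 3 a_1 + 2 a_0 = 0  ->  6 a_3 = 4 a_2 + 3 a_1 - 2 a_0 = -7  ->  a_3 = -7/6
  x^2: 12 a_4 - 6 a_3 - 5 a_2 + 2 a_1 = 0  ->  12 a_4 = 6 a_3 + 5 a_2 - 2 a_1 = -25/2  ->  a_4 = -25/24
  x^3: 20 a_5 - 8 a_4 - 7 a_3 + 2 a_2 = 0  ->  20 a_5 = 8 a_4 + 7 a_3 - 2 a_2 = -27/2  ->  a_5 = -27/40
  x^4: 30 a_6 - 10 a_5 - 9 a_4 + 2 a_3 = 0  ->  30 a_6 = 10 a_5 + 9 a_4 - 2 a_3 = -331/24  ->  a_6 = -331/720
Truncated series: y(x) = -1 - x - (3/2) x^2 - (7/6) x^3 - (25/24) x^4 - (27/40) x^5 - (331/720) x^6 + O(x^7).

a_0 = -1; a_1 = -1; a_2 = -3/2; a_3 = -7/6; a_4 = -25/24; a_5 = -27/40; a_6 = -331/720


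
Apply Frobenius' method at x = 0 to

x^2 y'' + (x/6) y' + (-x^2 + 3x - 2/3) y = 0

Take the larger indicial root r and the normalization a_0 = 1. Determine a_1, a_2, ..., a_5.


Write in Frobenius form y'' + (p(x)/x) y' + (q(x)/x^2) y = 0:
  p(x) = 1/6,  q(x) = -x^2 + 3x - 2/3.
Indicial equation: r(r-1) + (1/6) r + (-2/3) = 0 -> roots r_1 = 4/3, r_2 = -1/2.
Take r = r_1 = 4/3. Let y(x) = x^r sum_{n>=0} a_n x^n with a_0 = 1.
Substitute y = x^r sum a_n x^n and match x^{r+n}. The recurrence is
  D(n) a_n + 3 a_{n-1} - 1 a_{n-2} = 0,  where D(n) = (r+n)(r+n-1) + (1/6)(r+n) + (-2/3).
  a_n = [-3 a_{n-1} + 1 a_{n-2}] / D(n).
Since the indicial polynomial factors as (r - r_1)(r - r_2), D(n) = (r_1 + n - r_1)(r_1 + n - r_2) = n(n + 11/6).
Evaluating step by step (a_0 = 1):
  n = 1: D(1) = 1(1 + 11/6) = 17/6; numerator = -3(1) = -3; a_1 = (-3)/(17/6) = -18/17
  n = 2: D(2) = 2(2 + 11/6) = 23/3; numerator = -3(-18/17) + 1(1) = 71/17; a_2 = (71/17)/(23/3) = 213/391
  n = 3: D(3) = 3(3 + 11/6) = 29/2; numerator = -3(213/391) + 1(-18/17) = -1053/391; a_3 = (-1053/391)/(29/2) = -2106/11339
  n = 4: D(4) = 4(4 + 11/6) = 70/3; numerator = -3(-2106/11339) + 1(213/391) = 735/667; a_4 = (735/667)/(70/3) = 63/1334
  n = 5: D(5) = 5(5 + 11/6) = 205/6; numerator = -3(63/1334) + 1(-2106/11339) = -7425/22678; a_5 = (-7425/22678)/(205/6) = -4455/464899

r = 4/3; a_0 = 1; a_1 = -18/17; a_2 = 213/391; a_3 = -2106/11339; a_4 = 63/1334; a_5 = -4455/464899


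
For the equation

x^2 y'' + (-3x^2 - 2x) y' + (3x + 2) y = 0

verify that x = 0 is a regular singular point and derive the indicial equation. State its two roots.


Divide by x^2 to reach normal form y'' + P_1(x) y' + P_2(x) y = 0 with P_1(x) = -3 - 2/x and P_2(x) = 3/x + 2/x^2.
x = 0 is a singular point because the y'-coefficient -3 - 2/x has a pole at x = 0 and the y-coefficient 3/x + 2/x^2 has a pole at x = 0.
It is a regular singular point because x P_1(x) = p(x) = -3x - 2 and x^2 P_2(x) = q(x) = 3x + 2 are polynomials, hence analytic at x = 0.
p(0) = -2,  q(0) = 2.
Indicial equation: r(r-1) + p(0) r + q(0) = 0, i.e. r^2 + (p(0) - 1) r + q(0) = 0, i.e. r^2 - 3 r + 2 = 0.
Discriminant: (-3)^2 - 4(2) = 1, so r = (3 ± 1)/2.
Solving: r_1 = 2, r_2 = 1.

indicial: r^2 - 3 r + 2 = 0; roots r_1 = 2, r_2 = 1


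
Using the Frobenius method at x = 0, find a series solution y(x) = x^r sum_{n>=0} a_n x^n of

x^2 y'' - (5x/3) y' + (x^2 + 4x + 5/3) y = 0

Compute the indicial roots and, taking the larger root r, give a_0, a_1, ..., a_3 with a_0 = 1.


Write in Frobenius form y'' + (p(x)/x) y' + (q(x)/x^2) y = 0:
  p(x) = -5/3,  q(x) = x^2 + 4x + 5/3.
Indicial equation: r(r-1) + (-5/3) r + (5/3) = 0 -> roots r_1 = 5/3, r_2 = 1.
Take r = r_1 = 5/3. Let y(x) = x^r sum_{n>=0} a_n x^n with a_0 = 1.
Substitute y = x^r sum a_n x^n and match x^{r+n}. The recurrence is
  D(n) a_n + 4 a_{n-1} + 1 a_{n-2} = 0,  where D(n) = (r+n)(r+n-1) + (-5/3)(r+n) + (5/3).
  a_n = [-4 a_{n-1} - 1 a_{n-2}] / D(n).
Since the indicial polynomial factors as (r - r_1)(r - r_2), D(n) = (r_1 + n - r_1)(r_1 + n - r_2) = n(n + 2/3).
Evaluating step by step (a_0 = 1):
  n = 1: D(1) = 1(1 + 2/3) = 5/3; numerator = -4(1) = -4; a_1 = (-4)/(5/3) = -12/5
  n = 2: D(2) = 2(2 + 2/3) = 16/3; numerator = -4(-12/5) - 1(1) = 43/5; a_2 = (43/5)/(16/3) = 129/80
  n = 3: D(3) = 3(3 + 2/3) = 11; numerator = -4(129/80) - 1(-12/5) = -81/20; a_3 = (-81/20)/(11) = -81/220

r = 5/3; a_0 = 1; a_1 = -12/5; a_2 = 129/80; a_3 = -81/220


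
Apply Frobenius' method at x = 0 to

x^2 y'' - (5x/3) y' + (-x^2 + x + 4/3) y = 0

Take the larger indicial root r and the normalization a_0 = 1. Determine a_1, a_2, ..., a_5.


Write in Frobenius form y'' + (p(x)/x) y' + (q(x)/x^2) y = 0:
  p(x) = -5/3,  q(x) = -x^2 + x + 4/3.
Indicial equation: r(r-1) + (-5/3) r + (4/3) = 0 -> roots r_1 = 2, r_2 = 2/3.
Take r = r_1 = 2. Let y(x) = x^r sum_{n>=0} a_n x^n with a_0 = 1.
Substitute y = x^r sum a_n x^n and match x^{r+n}. The recurrence is
  D(n) a_n + 1 a_{n-1} - 1 a_{n-2} = 0,  where D(n) = (r+n)(r+n-1) + (-5/3)(r+n) + (4/3).
  a_n = [-1 a_{n-1} + 1 a_{n-2}] / D(n).
Since the indicial polynomial factors as (r - r_1)(r - r_2), D(n) = (r_1 + n - r_1)(r_1 + n - r_2) = n(n + 4/3).
Evaluating step by step (a_0 = 1):
  n = 1: D(1) = 1(1 + 4/3) = 7/3; numerator = -1(1) = -1; a_1 = (-1)/(7/3) = -3/7
  n = 2: D(2) = 2(2 + 4/3) = 20/3; numerator = -1(-3/7) + 1(1) = 10/7; a_2 = (10/7)/(20/3) = 3/14
  n = 3: D(3) = 3(3 + 4/3) = 13; numerator = -1(3/14) + 1(-3/7) = -9/14; a_3 = (-9/14)/(13) = -9/182
  n = 4: D(4) = 4(4 + 4/3) = 64/3; numerator = -1(-9/182) + 1(3/14) = 24/91; a_4 = (24/91)/(64/3) = 9/728
  n = 5: D(5) = 5(5 + 4/3) = 95/3; numerator = -1(9/728) + 1(-9/182) = -45/728; a_5 = (-45/728)/(95/3) = -27/13832

r = 2; a_0 = 1; a_1 = -3/7; a_2 = 3/14; a_3 = -9/182; a_4 = 9/728; a_5 = -27/13832


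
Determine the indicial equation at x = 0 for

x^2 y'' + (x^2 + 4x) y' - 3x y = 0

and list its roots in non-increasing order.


Divide by x^2 to reach normal form y'' + P_1(x) y' + P_2(x) y = 0 with P_1(x) = 1 + 4/x and P_2(x) = -3/x.
x = 0 is a singular point because the y'-coefficient 1 + 4/x has a pole at x = 0 and the y-coefficient -3/x has a pole at x = 0.
It is a regular singular point because x P_1(x) = p(x) = x + 4 and x^2 P_2(x) = q(x) = -3x are polynomials, hence analytic at x = 0.
p(0) = 4,  q(0) = 0.
Indicial equation: r(r-1) + p(0) r + q(0) = 0, i.e. r^2 + (p(0) - 1) r + q(0) = 0, i.e. r^2 + 3 r = 0.
Discriminant: (3)^2 - 4(0) = 9, so r = (-3 ± 3)/2.
Solving: r_1 = 0, r_2 = -3.

indicial: r^2 + 3 r = 0; roots r_1 = 0, r_2 = -3


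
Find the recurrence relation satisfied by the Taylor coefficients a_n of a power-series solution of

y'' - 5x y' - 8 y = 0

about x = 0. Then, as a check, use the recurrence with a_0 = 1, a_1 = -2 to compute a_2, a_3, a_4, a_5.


Substitute y = sum_n a_n x^n.
y''(x) has coefficient (n+2)(n+1) a_{n+2} at x^n;
-5 x y'(x) has coefficient -5 n a_n at x^n (shift);
-8 y(x) has coefficient -8 a_n at x^n.
Matching x^n: (n+2)(n+1) a_{n+2} + (-5n - 8) a_n = 0.
Thus a_{n+2} = (5n + 8) / ((n+1)(n+2)) * a_n.

Check with a_0 = 1, a_1 = -2 (apply the recurrence for n = 0, 1, 2, 3): a_0 = 1, a_1 = -2, a_2 = 4, a_3 = -13/3, a_4 = 6, a_5 = -299/60.

a_(n+2) = (5n + 8) / ((n+1)(n+2)) * a_n; check: a_0 = 1, a_1 = -2, a_2 = 4, a_3 = -13/3, a_4 = 6, a_5 = -299/60


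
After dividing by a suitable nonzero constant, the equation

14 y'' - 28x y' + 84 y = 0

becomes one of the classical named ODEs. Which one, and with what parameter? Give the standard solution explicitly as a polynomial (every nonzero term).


All three coefficients share the factor 14; dividing through by 14 gives  y'' - 2x y' + 6 y = 0.
This matches the Hermite equation y'' - 2x y' + 2n y = 0 with 2n = 6, so n = 3; the polynomial solution is H_3(x).
With y = sum_k a_k x^k, matching x^k gives (k+2)(k+1) a_{k+2} = 2(k - n) a_k = 2(k - 3) a_k. The right side vanishes at k = 3, so the series with the parity of 3 terminates at degree 3.
Standard normalization: leading coefficient of H_n is 2^n, so a_3 = 2^3 = 8. Work downward with a_k = (k+1)(k+2) a_{k+2} / (2(k - n)):
  a_1 = (2)(3)(8) / (2(1 - 3)) = 48/(-4) = -12
Hence H_3(x) = 8 x^3 - 12 x.

H_3(x); series = 8 x^3 - 12 x


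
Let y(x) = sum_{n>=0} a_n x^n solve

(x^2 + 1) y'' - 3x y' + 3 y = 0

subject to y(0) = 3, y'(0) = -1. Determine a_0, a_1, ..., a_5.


Ansatz: y(x) = sum_{n>=0} a_n x^n, so y'(x) = sum_{n>=1} n a_n x^(n-1) and y''(x) = sum_{n>=2} n(n-1) a_n x^(n-2).
Substitute into P(x) y'' + Q(x) y' + R(x) y = 0 with P(x) = x^2 + 1, Q(x) = -3x, R(x) = 3, and match powers of x.
Initial conditions: a_0 = 3, a_1 = -1.
Setting the coefficient of each power of x to zero and solving order by order (substituting the coefficients already found):
  x^0: 2 a_2 + 3 a_0 = 0  ->  2 a_2 = -3 a_0 = -9  ->  a_2 = -9/2
  x^1: 6 a_3 = 0  ->  a_3 = 0
  x^2: 12 a_4 - a_2 = 0  ->  12 a_4 = a_2 = -9/2  ->  a_4 = -3/8
  x^3: 20 a_5 = 0  ->  a_5 = 0
Truncated series: y(x) = 3 - x - (9/2) x^2 - (3/8) x^4 + O(x^6).

a_0 = 3; a_1 = -1; a_2 = -9/2; a_3 = 0; a_4 = -3/8; a_5 = 0


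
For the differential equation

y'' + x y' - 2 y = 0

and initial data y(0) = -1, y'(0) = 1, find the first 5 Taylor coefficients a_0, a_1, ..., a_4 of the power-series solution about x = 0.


Ansatz: y(x) = sum_{n>=0} a_n x^n, so y'(x) = sum_{n>=1} n a_n x^(n-1) and y''(x) = sum_{n>=2} n(n-1) a_n x^(n-2).
Substitute into P(x) y'' + Q(x) y' + R(x) y = 0 with P(x) = 1, Q(x) = x, R(x) = -2, and match powers of x.
Initial conditions: a_0 = -1, a_1 = 1.
Setting the coefficient of each power of x to zero and solving order by order (substituting the coefficients already found):
  x^0: 2 a_2 - 2 a_0 = 0  ->  2 a_2 = 2 a_0 = -2  ->  a_2 = -1
  x^1: 6 a_3 - a_1 = 0  ->  6 a_3 = a_1 = 1  ->  a_3 = 1/6
  x^2: 12 a_4 = 0  ->  a_4 = 0
Truncated series: y(x) = -1 + x - x^2 + (1/6) x^3 + O(x^5).

a_0 = -1; a_1 = 1; a_2 = -1; a_3 = 1/6; a_4 = 0


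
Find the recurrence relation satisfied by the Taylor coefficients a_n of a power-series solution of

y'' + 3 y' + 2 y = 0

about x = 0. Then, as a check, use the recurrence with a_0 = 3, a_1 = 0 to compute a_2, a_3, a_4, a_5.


Substitute y = sum_n a_n x^n.
y''(x) has coefficient (n+2)(n+1) a_{n+2} at x^n;
3 y'(x) has coefficient 3 (n+1) a_{n+1} at x^n;
2 y(x) has coefficient 2 a_n at x^n.
Matching x^n: (n+2)(n+1) a_{n+2} + 3 (n+1) a_{n+1} + 2 a_n = 0.
Thus a_{n+2} = [-3 (n+1) a_{n+1} - 2 a_n] / ((n+1)(n+2)).

Check with a_0 = 3, a_1 = 0 (apply the recurrence for n = 0, 1, 2, 3): a_0 = 3, a_1 = 0, a_2 = -3, a_3 = 3, a_4 = -7/4, a_5 = 3/4.

a_(n+2) = [-3 (n+1) a_(n+1) - 2 a_n] / ((n+1)(n+2)); check: a_0 = 3, a_1 = 0, a_2 = -3, a_3 = 3, a_4 = -7/4, a_5 = 3/4


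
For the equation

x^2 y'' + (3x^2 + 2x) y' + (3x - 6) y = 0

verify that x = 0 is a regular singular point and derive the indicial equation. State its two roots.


Divide by x^2 to reach normal form y'' + P_1(x) y' + P_2(x) y = 0 with P_1(x) = 3 + 2/x and P_2(x) = 3/x - 6/x^2.
x = 0 is a singular point because the y'-coefficient 3 + 2/x has a pole at x = 0 and the y-coefficient 3/x - 6/x^2 has a pole at x = 0.
It is a regular singular point because x P_1(x) = p(x) = 3x + 2 and x^2 P_2(x) = q(x) = 3x - 6 are polynomials, hence analytic at x = 0.
p(0) = 2,  q(0) = -6.
Indicial equation: r(r-1) + p(0) r + q(0) = 0, i.e. r^2 + (p(0) - 1) r + q(0) = 0, i.e. r^2 + 1 r - 6 = 0.
Discriminant: (1)^2 - 4(-6) = 25, so r = (-1 ± 5)/2.
Solving: r_1 = 2, r_2 = -3.

indicial: r^2 + 1 r - 6 = 0; roots r_1 = 2, r_2 = -3


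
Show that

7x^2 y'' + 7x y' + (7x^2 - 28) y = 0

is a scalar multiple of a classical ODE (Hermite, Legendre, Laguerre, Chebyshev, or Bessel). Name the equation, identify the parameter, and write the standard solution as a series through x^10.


All three coefficients share the factor 7; dividing through by 7 gives  x^2 y'' + x y' + (x^2 - 4) y = 0.
This matches the Bessel equation x^2 y'' + x y' + (x^2 - nu^2) y = 0 with nu^2 = 4, so nu = 2; the solution bounded at x = 0 is J_2(x).
Frobenius at x = 0: indicial roots ±nu; for r = nu the recurrence k(k + 2nu) c_k = -c_{k-2} gives the standard series J_nu(x) = sum_{k>=0} (-1)^k / (k! (k+nu)!) (x/2)^(2k+nu). Evaluate the first 5 terms:
  k = 0: (-1)^0 / (0! * 2! * 2^2) x^2 = 1/(1*2*4) x^2 = (1/8) x^2
  k = 1: (-1)^1 / (1! * 3! * 2^4) x^4 = -1/(1*6*16) x^4 = (-1/96) x^4
  k = 2: (-1)^2 / (2! * 4! * 2^6) x^6 = 1/(2*24*64) x^6 = (1/3072) x^6
  k = 3: (-1)^3 / (3! * 5! * 2^8) x^8 = -1/(6*120*256) x^8 = (-1/184320) x^8
  k = 4: (-1)^4 / (4! * 6! * 2^10) x^10 = 1/(24*720*1024) x^10 = (1/17694720) x^10
Hence J_2(x) = x^10/17694720 - x^8/184320 + x^6/3072 - x^4/96 + x^2/8 + ....

J_2(x); series = x^10/17694720 - x^8/184320 + x^6/3072 - x^4/96 + x^2/8


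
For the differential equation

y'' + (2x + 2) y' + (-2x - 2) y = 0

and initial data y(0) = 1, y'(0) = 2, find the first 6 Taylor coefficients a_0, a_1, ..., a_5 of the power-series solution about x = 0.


Ansatz: y(x) = sum_{n>=0} a_n x^n, so y'(x) = sum_{n>=1} n a_n x^(n-1) and y''(x) = sum_{n>=2} n(n-1) a_n x^(n-2).
Substitute into P(x) y'' + Q(x) y' + R(x) y = 0 with P(x) = 1, Q(x) = 2x + 2, R(x) = -2x - 2, and match powers of x.
Initial conditions: a_0 = 1, a_1 = 2.
Setting the coefficient of each power of x to zero and solving order by order (substituting the coefficients already found):
  x^0: 2 a_2 + 2 a_1 - 2 a_0 = 0  ->  2 a_2 = -2 a_1 + 2 a_0 = -2  ->  a_2 = -1
  x^1: 6 a_3 + 4 a_2 - 2 a_0 = 0  ->  6 a_3 = -4 a_2 + 2 a_0 = 6  ->  a_3 = 1
  x^2: 12 a_4 + 6 a_3 + 2 a_2 - 2 a_1 = 0  ->  12 a_4 = -6 a_3 - 2 a_2 + 2 a_1 = 0  ->  a_4 = 0
  x^3: 20 a_5 + 8 a_4 + 4 a_3 - 2 a_2 = 0  ->  20 a_5 = -8 a_4 - 4 a_3 + 2 a_2 = -6  ->  a_5 = -3/10
Truncated series: y(x) = 1 + 2 x - x^2 + x^3 - (3/10) x^5 + O(x^6).

a_0 = 1; a_1 = 2; a_2 = -1; a_3 = 1; a_4 = 0; a_5 = -3/10


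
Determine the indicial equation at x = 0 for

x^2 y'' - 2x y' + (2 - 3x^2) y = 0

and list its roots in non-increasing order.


Divide by x^2 to reach normal form y'' + P_1(x) y' + P_2(x) y = 0 with P_1(x) = -2/x and P_2(x) = -3 + 2/x^2.
x = 0 is a singular point because the y'-coefficient -2/x has a pole at x = 0 and the y-coefficient -3 + 2/x^2 has a pole at x = 0.
It is a regular singular point because x P_1(x) = p(x) = -2 and x^2 P_2(x) = q(x) = 2 - 3x^2 are polynomials, hence analytic at x = 0.
p(0) = -2,  q(0) = 2.
Indicial equation: r(r-1) + p(0) r + q(0) = 0, i.e. r^2 + (p(0) - 1) r + q(0) = 0, i.e. r^2 - 3 r + 2 = 0.
Discriminant: (-3)^2 - 4(2) = 1, so r = (3 ± 1)/2.
Solving: r_1 = 2, r_2 = 1.

indicial: r^2 - 3 r + 2 = 0; roots r_1 = 2, r_2 = 1


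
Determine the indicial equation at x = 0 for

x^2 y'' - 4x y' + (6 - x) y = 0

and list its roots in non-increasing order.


Divide by x^2 to reach normal form y'' + P_1(x) y' + P_2(x) y = 0 with P_1(x) = -4/x and P_2(x) = -1/x + 6/x^2.
x = 0 is a singular point because the y'-coefficient -4/x has a pole at x = 0 and the y-coefficient -1/x + 6/x^2 has a pole at x = 0.
It is a regular singular point because x P_1(x) = p(x) = -4 and x^2 P_2(x) = q(x) = 6 - x are polynomials, hence analytic at x = 0.
p(0) = -4,  q(0) = 6.
Indicial equation: r(r-1) + p(0) r + q(0) = 0, i.e. r^2 + (p(0) - 1) r + q(0) = 0, i.e. r^2 - 5 r + 6 = 0.
Discriminant: (-5)^2 - 4(6) = 1, so r = (5 ± 1)/2.
Solving: r_1 = 3, r_2 = 2.

indicial: r^2 - 5 r + 6 = 0; roots r_1 = 3, r_2 = 2


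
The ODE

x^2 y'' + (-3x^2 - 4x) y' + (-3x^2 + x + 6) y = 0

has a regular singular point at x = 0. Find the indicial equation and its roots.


Divide by x^2 to reach normal form y'' + P_1(x) y' + P_2(x) y = 0 with P_1(x) = -3 - 4/x and P_2(x) = -3 + 1/x + 6/x^2.
x = 0 is a singular point because the y'-coefficient -3 - 4/x has a pole at x = 0 and the y-coefficient -3 + 1/x + 6/x^2 has a pole at x = 0.
It is a regular singular point because x P_1(x) = p(x) = -3x - 4 and x^2 P_2(x) = q(x) = -3x^2 + x + 6 are polynomials, hence analytic at x = 0.
p(0) = -4,  q(0) = 6.
Indicial equation: r(r-1) + p(0) r + q(0) = 0, i.e. r^2 + (p(0) - 1) r + q(0) = 0, i.e. r^2 - 5 r + 6 = 0.
Discriminant: (-5)^2 - 4(6) = 1, so r = (5 ± 1)/2.
Solving: r_1 = 3, r_2 = 2.

indicial: r^2 - 5 r + 6 = 0; roots r_1 = 3, r_2 = 2


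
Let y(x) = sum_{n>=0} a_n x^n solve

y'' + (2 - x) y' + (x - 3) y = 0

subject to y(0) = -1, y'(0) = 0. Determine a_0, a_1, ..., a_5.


Ansatz: y(x) = sum_{n>=0} a_n x^n, so y'(x) = sum_{n>=1} n a_n x^(n-1) and y''(x) = sum_{n>=2} n(n-1) a_n x^(n-2).
Substitute into P(x) y'' + Q(x) y' + R(x) y = 0 with P(x) = 1, Q(x) = 2 - x, R(x) = x - 3, and match powers of x.
Initial conditions: a_0 = -1, a_1 = 0.
Setting the coefficient of each power of x to zero and solving order by order (substituting the coefficients already found):
  x^0: 2 a_2 + 2 a_1 - 3 a_0 = 0  ->  2 a_2 = -2 a_1 + 3 a_0 = -3  ->  a_2 = -3/2
  x^1: 6 a_3 + 4 a_2 - 4 a_1 + a_0 = 0  ->  6 a_3 = -4 a_2 + 4 a_1 - a_0 = 7  ->  a_3 = 7/6
  x^2: 12 a_4 + 6 a_3 - 5 a_2 + a_1 = 0  ->  12 a_4 = -6 a_3 + 5 a_2 - a_1 = -29/2  ->  a_4 = -29/24
  x^3: 20 a_5 + 8 a_4 - 6 a_3 + a_2 = 0  ->  20 a_5 = -8 a_4 + 6 a_3 - a_2 = 109/6  ->  a_5 = 109/120
Truncated series: y(x) = -1 - (3/2) x^2 + (7/6) x^3 - (29/24) x^4 + (109/120) x^5 + O(x^6).

a_0 = -1; a_1 = 0; a_2 = -3/2; a_3 = 7/6; a_4 = -29/24; a_5 = 109/120


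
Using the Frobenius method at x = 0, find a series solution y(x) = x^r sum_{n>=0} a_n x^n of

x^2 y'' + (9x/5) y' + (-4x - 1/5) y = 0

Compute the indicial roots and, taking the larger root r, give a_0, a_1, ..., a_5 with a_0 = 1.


Write in Frobenius form y'' + (p(x)/x) y' + (q(x)/x^2) y = 0:
  p(x) = 9/5,  q(x) = -4x - 1/5.
Indicial equation: r(r-1) + (9/5) r + (-1/5) = 0 -> roots r_1 = 1/5, r_2 = -1.
Take r = r_1 = 1/5. Let y(x) = x^r sum_{n>=0} a_n x^n with a_0 = 1.
Substitute y = x^r sum a_n x^n and match x^{r+n}. The recurrence is
  D(n) a_n - 4 a_{n-1} = 0,  where D(n) = (r+n)(r+n-1) + (9/5)(r+n) + (-1/5).
  a_n = 4 / D(n) * a_{n-1}.
Since the indicial polynomial factors as (r - r_1)(r - r_2), D(n) = (r_1 + n - r_1)(r_1 + n - r_2) = n(n + 6/5).
Evaluating step by step (a_0 = 1):
  n = 1: D(1) = 1(1 + 6/5) = 11/5; numerator = 4(1) = 4; a_1 = (4)/(11/5) = 20/11
  n = 2: D(2) = 2(2 + 6/5) = 32/5; numerator = 4(20/11) = 80/11; a_2 = (80/11)/(32/5) = 25/22
  n = 3: D(3) = 3(3 + 6/5) = 63/5; numerator = 4(25/22) = 50/11; a_3 = (50/11)/(63/5) = 250/693
  n = 4: D(4) = 4(4 + 6/5) = 104/5; numerator = 4(250/693) = 1000/693; a_4 = (1000/693)/(104/5) = 625/9009
  n = 5: D(5) = 5(5 + 6/5) = 31; numerator = 4(625/9009) = 2500/9009; a_5 = (2500/9009)/(31) = 2500/279279

r = 1/5; a_0 = 1; a_1 = 20/11; a_2 = 25/22; a_3 = 250/693; a_4 = 625/9009; a_5 = 2500/279279


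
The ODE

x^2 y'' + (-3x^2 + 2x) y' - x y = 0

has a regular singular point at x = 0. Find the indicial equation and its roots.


Divide by x^2 to reach normal form y'' + P_1(x) y' + P_2(x) y = 0 with P_1(x) = -3 + 2/x and P_2(x) = -1/x.
x = 0 is a singular point because the y'-coefficient -3 + 2/x has a pole at x = 0 and the y-coefficient -1/x has a pole at x = 0.
It is a regular singular point because x P_1(x) = p(x) = 2 - 3x and x^2 P_2(x) = q(x) = -x are polynomials, hence analytic at x = 0.
p(0) = 2,  q(0) = 0.
Indicial equation: r(r-1) + p(0) r + q(0) = 0, i.e. r^2 + (p(0) - 1) r + q(0) = 0, i.e. r^2 + 1 r = 0.
Discriminant: (1)^2 - 4(0) = 1, so r = (-1 ± 1)/2.
Solving: r_1 = 0, r_2 = -1.

indicial: r^2 + 1 r = 0; roots r_1 = 0, r_2 = -1


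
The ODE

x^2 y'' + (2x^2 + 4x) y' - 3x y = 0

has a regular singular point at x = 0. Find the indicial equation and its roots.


Divide by x^2 to reach normal form y'' + P_1(x) y' + P_2(x) y = 0 with P_1(x) = 2 + 4/x and P_2(x) = -3/x.
x = 0 is a singular point because the y'-coefficient 2 + 4/x has a pole at x = 0 and the y-coefficient -3/x has a pole at x = 0.
It is a regular singular point because x P_1(x) = p(x) = 2x + 4 and x^2 P_2(x) = q(x) = -3x are polynomials, hence analytic at x = 0.
p(0) = 4,  q(0) = 0.
Indicial equation: r(r-1) + p(0) r + q(0) = 0, i.e. r^2 + (p(0) - 1) r + q(0) = 0, i.e. r^2 + 3 r = 0.
Discriminant: (3)^2 - 4(0) = 9, so r = (-3 ± 3)/2.
Solving: r_1 = 0, r_2 = -3.

indicial: r^2 + 3 r = 0; roots r_1 = 0, r_2 = -3


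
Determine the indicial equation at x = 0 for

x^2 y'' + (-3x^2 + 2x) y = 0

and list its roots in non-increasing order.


Divide by x^2 to reach normal form y'' + P_1(x) y' + P_2(x) y = 0 with P_1(x) = 0 and P_2(x) = -3 + 2/x.
x = 0 is a singular point because the y-coefficient -3 + 2/x has a pole at x = 0.
It is a regular singular point because x P_1(x) = p(x) = 0 and x^2 P_2(x) = q(x) = -3x^2 + 2x are polynomials, hence analytic at x = 0.
p(0) = 0,  q(0) = 0.
Indicial equation: r(r-1) + p(0) r + q(0) = 0, i.e. r^2 + (p(0) - 1) r + q(0) = 0, i.e. r^2 - 1 r = 0.
Discriminant: (-1)^2 - 4(0) = 1, so r = (1 ± 1)/2.
Solving: r_1 = 1, r_2 = 0.

indicial: r^2 - 1 r = 0; roots r_1 = 1, r_2 = 0


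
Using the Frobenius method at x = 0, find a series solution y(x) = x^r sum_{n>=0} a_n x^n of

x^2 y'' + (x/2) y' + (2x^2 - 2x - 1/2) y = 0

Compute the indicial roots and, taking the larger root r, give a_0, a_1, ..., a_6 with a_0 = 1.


Write in Frobenius form y'' + (p(x)/x) y' + (q(x)/x^2) y = 0:
  p(x) = 1/2,  q(x) = 2x^2 - 2x - 1/2.
Indicial equation: r(r-1) + (1/2) r + (-1/2) = 0 -> roots r_1 = 1, r_2 = -1/2.
Take r = r_1 = 1. Let y(x) = x^r sum_{n>=0} a_n x^n with a_0 = 1.
Substitute y = x^r sum a_n x^n and match x^{r+n}. The recurrence is
  D(n) a_n - 2 a_{n-1} + 2 a_{n-2} = 0,  where D(n) = (r+n)(r+n-1) + (1/2)(r+n) + (-1/2).
  a_n = [2 a_{n-1} - 2 a_{n-2}] / D(n).
Since the indicial polynomial factors as (r - r_1)(r - r_2), D(n) = (r_1 + n - r_1)(r_1 + n - r_2) = n(n + 3/2).
Evaluating step by step (a_0 = 1):
  n = 1: D(1) = 1(1 + 3/2) = 5/2; numerator = 2(1) = 2; a_1 = (2)/(5/2) = 4/5
  n = 2: D(2) = 2(2 + 3/2) = 7; numerator = 2(4/5) - 2(1) = -2/5; a_2 = (-2/5)/(7) = -2/35
  n = 3: D(3) = 3(3 + 3/2) = 27/2; numerator = 2(-2/35) - 2(4/5) = -12/7; a_3 = (-12/7)/(27/2) = -8/63
  n = 4: D(4) = 4(4 + 3/2) = 22; numerator = 2(-8/63) - 2(-2/35) = -44/315; a_4 = (-44/315)/(22) = -2/315
  n = 5: D(5) = 5(5 + 3/2) = 65/2; numerator = 2(-2/315) - 2(-8/63) = 76/315; a_5 = (76/315)/(65/2) = 152/20475
  n = 6: D(6) = 6(6 + 3/2) = 45; numerator = 2(152/20475) - 2(-2/315) = 188/6825; a_6 = (188/6825)/(45) = 188/307125

r = 1; a_0 = 1; a_1 = 4/5; a_2 = -2/35; a_3 = -8/63; a_4 = -2/315; a_5 = 152/20475; a_6 = 188/307125


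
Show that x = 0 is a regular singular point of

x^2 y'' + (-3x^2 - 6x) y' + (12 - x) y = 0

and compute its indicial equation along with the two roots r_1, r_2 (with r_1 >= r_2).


Divide by x^2 to reach normal form y'' + P_1(x) y' + P_2(x) y = 0 with P_1(x) = -3 - 6/x and P_2(x) = -1/x + 12/x^2.
x = 0 is a singular point because the y'-coefficient -3 - 6/x has a pole at x = 0 and the y-coefficient -1/x + 12/x^2 has a pole at x = 0.
It is a regular singular point because x P_1(x) = p(x) = -3x - 6 and x^2 P_2(x) = q(x) = 12 - x are polynomials, hence analytic at x = 0.
p(0) = -6,  q(0) = 12.
Indicial equation: r(r-1) + p(0) r + q(0) = 0, i.e. r^2 + (p(0) - 1) r + q(0) = 0, i.e. r^2 - 7 r + 12 = 0.
Discriminant: (-7)^2 - 4(12) = 1, so r = (7 ± 1)/2.
Solving: r_1 = 4, r_2 = 3.

indicial: r^2 - 7 r + 12 = 0; roots r_1 = 4, r_2 = 3


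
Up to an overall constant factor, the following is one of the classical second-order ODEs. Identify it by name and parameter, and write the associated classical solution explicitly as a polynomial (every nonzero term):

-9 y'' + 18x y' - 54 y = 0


All three coefficients share the factor -9; dividing through by -9 gives  y'' - 2x y' + 6 y = 0.
This matches the Hermite equation y'' - 2x y' + 2n y = 0 with 2n = 6, so n = 3; the polynomial solution is H_3(x).
With y = sum_k a_k x^k, matching x^k gives (k+2)(k+1) a_{k+2} = 2(k - n) a_k = 2(k - 3) a_k. The right side vanishes at k = 3, so the series with the parity of 3 terminates at degree 3.
Standard normalization: leading coefficient of H_n is 2^n, so a_3 = 2^3 = 8. Work downward with a_k = (k+1)(k+2) a_{k+2} / (2(k - n)):
  a_1 = (2)(3)(8) / (2(1 - 3)) = 48/(-4) = -12
Hence H_3(x) = 8 x^3 - 12 x.

H_3(x); series = 8 x^3 - 12 x


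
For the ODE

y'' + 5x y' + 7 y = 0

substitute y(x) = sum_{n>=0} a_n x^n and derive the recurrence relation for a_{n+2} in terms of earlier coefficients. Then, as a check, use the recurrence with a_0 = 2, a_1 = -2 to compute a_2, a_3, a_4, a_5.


Substitute y = sum_n a_n x^n.
y''(x) has coefficient (n+2)(n+1) a_{n+2} at x^n;
5 x y'(x) has coefficient 5 n a_n at x^n (shift);
7 y(x) has coefficient 7 a_n at x^n.
Matching x^n: (n+2)(n+1) a_{n+2} + (5n + 7) a_n = 0.
Thus a_{n+2} = (-5n - 7) / ((n+1)(n+2)) * a_n.

Check with a_0 = 2, a_1 = -2 (apply the recurrence for n = 0, 1, 2, 3): a_0 = 2, a_1 = -2, a_2 = -7, a_3 = 4, a_4 = 119/12, a_5 = -22/5.

a_(n+2) = (-5n - 7) / ((n+1)(n+2)) * a_n; check: a_0 = 2, a_1 = -2, a_2 = -7, a_3 = 4, a_4 = 119/12, a_5 = -22/5


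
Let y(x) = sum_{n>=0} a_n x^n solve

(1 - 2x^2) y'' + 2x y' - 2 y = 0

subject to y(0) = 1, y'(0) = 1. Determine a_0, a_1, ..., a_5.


Ansatz: y(x) = sum_{n>=0} a_n x^n, so y'(x) = sum_{n>=1} n a_n x^(n-1) and y''(x) = sum_{n>=2} n(n-1) a_n x^(n-2).
Substitute into P(x) y'' + Q(x) y' + R(x) y = 0 with P(x) = 1 - 2x^2, Q(x) = 2x, R(x) = -2, and match powers of x.
Initial conditions: a_0 = 1, a_1 = 1.
Setting the coefficient of each power of x to zero and solving order by order (substituting the coefficients already found):
  x^0: 2 a_2 - 2 a_0 = 0  ->  2 a_2 = 2 a_0 = 2  ->  a_2 = 1
  x^1: 6 a_3 = 0  ->  a_3 = 0
  x^2: 12 a_4 - 2 a_2 = 0  ->  12 a_4 = 2 a_2 = 2  ->  a_4 = 1/6
  x^3: 20 a_5 - 8 a_3 = 0  ->  20 a_5 = 8 a_3 = 0  ->  a_5 = 0
Truncated series: y(x) = 1 + x + x^2 + (1/6) x^4 + O(x^6).

a_0 = 1; a_1 = 1; a_2 = 1; a_3 = 0; a_4 = 1/6; a_5 = 0


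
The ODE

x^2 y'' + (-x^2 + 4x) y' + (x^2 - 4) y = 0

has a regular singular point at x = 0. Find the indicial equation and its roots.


Divide by x^2 to reach normal form y'' + P_1(x) y' + P_2(x) y = 0 with P_1(x) = -1 + 4/x and P_2(x) = 1 - 4/x^2.
x = 0 is a singular point because the y'-coefficient -1 + 4/x has a pole at x = 0 and the y-coefficient 1 - 4/x^2 has a pole at x = 0.
It is a regular singular point because x P_1(x) = p(x) = 4 - x and x^2 P_2(x) = q(x) = x^2 - 4 are polynomials, hence analytic at x = 0.
p(0) = 4,  q(0) = -4.
Indicial equation: r(r-1) + p(0) r + q(0) = 0, i.e. r^2 + (p(0) - 1) r + q(0) = 0, i.e. r^2 + 3 r - 4 = 0.
Discriminant: (3)^2 - 4(-4) = 25, so r = (-3 ± 5)/2.
Solving: r_1 = 1, r_2 = -4.

indicial: r^2 + 3 r - 4 = 0; roots r_1 = 1, r_2 = -4


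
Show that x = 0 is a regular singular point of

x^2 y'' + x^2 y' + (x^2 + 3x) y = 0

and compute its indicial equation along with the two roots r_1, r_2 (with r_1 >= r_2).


Divide by x^2 to reach normal form y'' + P_1(x) y' + P_2(x) y = 0 with P_1(x) = 1 and P_2(x) = 1 + 3/x.
x = 0 is a singular point because the y-coefficient 1 + 3/x has a pole at x = 0.
It is a regular singular point because x P_1(x) = p(x) = x and x^2 P_2(x) = q(x) = x^2 + 3x are polynomials, hence analytic at x = 0.
p(0) = 0,  q(0) = 0.
Indicial equation: r(r-1) + p(0) r + q(0) = 0, i.e. r^2 + (p(0) - 1) r + q(0) = 0, i.e. r^2 - 1 r = 0.
Discriminant: (-1)^2 - 4(0) = 1, so r = (1 ± 1)/2.
Solving: r_1 = 1, r_2 = 0.

indicial: r^2 - 1 r = 0; roots r_1 = 1, r_2 = 0


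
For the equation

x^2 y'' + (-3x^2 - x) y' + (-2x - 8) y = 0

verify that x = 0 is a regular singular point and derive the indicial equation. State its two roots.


Divide by x^2 to reach normal form y'' + P_1(x) y' + P_2(x) y = 0 with P_1(x) = -3 - 1/x and P_2(x) = -2/x - 8/x^2.
x = 0 is a singular point because the y'-coefficient -3 - 1/x has a pole at x = 0 and the y-coefficient -2/x - 8/x^2 has a pole at x = 0.
It is a regular singular point because x P_1(x) = p(x) = -3x - 1 and x^2 P_2(x) = q(x) = -2x - 8 are polynomials, hence analytic at x = 0.
p(0) = -1,  q(0) = -8.
Indicial equation: r(r-1) + p(0) r + q(0) = 0, i.e. r^2 + (p(0) - 1) r + q(0) = 0, i.e. r^2 - 2 r - 8 = 0.
Discriminant: (-2)^2 - 4(-8) = 36, so r = (2 ± 6)/2.
Solving: r_1 = 4, r_2 = -2.

indicial: r^2 - 2 r - 8 = 0; roots r_1 = 4, r_2 = -2
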